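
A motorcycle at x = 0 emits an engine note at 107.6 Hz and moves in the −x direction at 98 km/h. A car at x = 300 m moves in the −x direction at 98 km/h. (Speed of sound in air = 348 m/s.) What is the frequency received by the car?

98 km/h = 27.22 m/s; 98 km/h = 27.22 m/s.
The observer lies on the +x side, so the source is heading away from the observer and the observer is heading toward the source.
General Doppler shift: f' = f · (v + v_o)/(v + v_s).
f' = 107.6 × (348 + 27.22)/(348 + 27.22) = 107.6 × 375.22/375.22 ≈ 108 Hz.

108 Hz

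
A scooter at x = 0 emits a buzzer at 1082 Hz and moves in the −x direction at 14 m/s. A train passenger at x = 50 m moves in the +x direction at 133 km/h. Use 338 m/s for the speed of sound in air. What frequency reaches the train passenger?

925 Hz

133 km/h = 36.94 m/s.
The observer lies on the +x side, so the source is heading away from the observer and the observer is heading away from the source.
Both move, so f' = f · (v − v_o)/(v + v_s).
f' = 1082 × (338 − 36.94)/(338 + 14) = 1082 × 301.06/352 ≈ 925 Hz.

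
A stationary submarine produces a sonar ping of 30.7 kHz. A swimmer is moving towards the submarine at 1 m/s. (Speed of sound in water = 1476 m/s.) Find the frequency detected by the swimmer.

30.7 kHz

Only the observer moves, toward the source, so f' = f · (v + v_o)/v.
f' = 30.7 × (1476 + 1)/1476 = 30.7 × 1477/1476 ≈ 30.7 kHz.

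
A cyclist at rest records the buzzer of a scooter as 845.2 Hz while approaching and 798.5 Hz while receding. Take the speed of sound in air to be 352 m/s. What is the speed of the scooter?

10.0 m/s

f₁/f₂ = (v + v_s)/(v − v_s), so v_s = v · (f₁ − f₂)/(f₁ + f₂).
v_s = 352 × (845.2 − 798.5)/(845.2 + 798.5) = 352 × 46.7/1643.7 ≈ 10.0 m/s.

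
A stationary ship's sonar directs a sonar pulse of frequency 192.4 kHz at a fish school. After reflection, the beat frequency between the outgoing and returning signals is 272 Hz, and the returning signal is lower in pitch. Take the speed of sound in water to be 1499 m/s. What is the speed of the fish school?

1.06 m/s

Double Doppler shift off a moving reflector: f₂ = f₀ · (v + u)/(v − u) (u > 0 toward emitter).
Returning signal is lower, so f₂ = f₀ − Δf = 192400 − 272 = 192128 Hz.
Rearranging, u = v · (f₂ − f₀)/(f₂ + f₀) = 1499 × -272/384528 ≈ -1.06 m/s.
So the fish school is moving at 1.06 m/s away from the emitter.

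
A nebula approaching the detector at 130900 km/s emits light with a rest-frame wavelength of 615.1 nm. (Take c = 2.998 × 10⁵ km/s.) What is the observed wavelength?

385.2 nm

β = v/c = 130900/299800 = 0.4366.
Relativistic Doppler for wavelength: λ' = λ₀ · √((1 − β)/(1 + β)).
λ' = 615.1 × √(0.5634/1.4366) = 615.1 × 0.62622 ≈ 385.2 nm.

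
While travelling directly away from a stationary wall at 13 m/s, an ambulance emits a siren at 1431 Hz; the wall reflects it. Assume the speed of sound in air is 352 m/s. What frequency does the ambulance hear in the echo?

1329 Hz

The wall receives the sound from a moving source: f₁ = f₀ · v/(v + v_e) = 1431 × 352/365 ≈ 1380 Hz.
On the return leg the ambulance is a moving observer: f₂ = f₁ · (v − v_e)/v = 1380 × 339/352 ≈ 1329 Hz.
Equivalently f₂ = f₀ · (v − v_e)/(v + v_e).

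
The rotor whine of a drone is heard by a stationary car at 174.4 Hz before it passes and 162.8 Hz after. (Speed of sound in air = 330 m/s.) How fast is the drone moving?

11.4 m/s

f₁/f₂ = (v + v_s)/(v − v_s), so v_s = v · (f₁ − f₂)/(f₁ + f₂).
v_s = 330 × (174.4 − 162.8)/(174.4 + 162.8) = 330 × 11.6/337.2 ≈ 11.4 m/s.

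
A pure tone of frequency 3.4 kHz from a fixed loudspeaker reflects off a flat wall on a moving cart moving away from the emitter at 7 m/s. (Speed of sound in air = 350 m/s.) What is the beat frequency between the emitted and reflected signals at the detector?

133 Hz

At the flat wall on a moving cart (a moving observer), f₁ = f₀ · (v − u)/v = 3.4 × 343/350 ≈ 3.3320 kHz.
The reflection then acts as a moving source: f₂ = f₁ · v/(v + u) ≈ 3.2667 kHz.
Beat frequency (with f₀ = 3400 Hz): |f₂ − f₀| = 2u·f₀/(v + u) = 2 × 7 × 3400/357 ≈ 133 Hz.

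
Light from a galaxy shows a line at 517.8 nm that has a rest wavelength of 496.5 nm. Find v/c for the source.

λ'/λ₀ = 1.0429 > 1 (redshift), so the source is receding.
λ'/λ₀ = √((1 + β)/(1 − β)) for a receding source ⇒ β = (r² − 1)/(r² + 1) with r = λ'/λ₀.
β = (1.0876 − 1)/(1.0876 + 1) ≈ 0.042.

0.042c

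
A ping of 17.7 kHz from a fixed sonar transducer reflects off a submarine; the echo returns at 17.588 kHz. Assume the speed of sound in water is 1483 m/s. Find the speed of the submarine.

Double Doppler shift off a moving reflector: f₂ = f₀ · (v + u)/(v − u) (u > 0 toward emitter).
Rearranging, u = v · (f₂ − f₀)/(f₂ + f₀) = 1483 × -0.112/35.288 ≈ -4.7 m/s.
So the submarine is moving at 4.7 m/s away from the emitter.

4.7 m/s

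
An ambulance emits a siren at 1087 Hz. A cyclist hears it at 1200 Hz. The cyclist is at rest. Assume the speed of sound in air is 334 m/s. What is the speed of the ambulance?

31 m/s

f' > f, so the ambulance is approaching.
f' = f · v/(v − v_s) ⇒ v_s = v · |1 − f/f'|.
v_s = 334 × |1 − 1087/1200| = 334 × 0.09417 ≈ 31 m/s.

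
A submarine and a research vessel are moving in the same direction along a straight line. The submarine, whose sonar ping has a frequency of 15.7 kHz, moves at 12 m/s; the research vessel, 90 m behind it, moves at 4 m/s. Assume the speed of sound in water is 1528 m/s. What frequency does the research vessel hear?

The research vessel is behind, so the submarine is moving away from it while the research vessel is moving toward the submarine.
With source receding and observer approaching, f' = f · (v + v_o)/(v + v_s).
f' = 15.7 × (1528 + 4)/(1528 + 12) = 15.7 × 1532/1540 ≈ 15.62 kHz.

15.62 kHz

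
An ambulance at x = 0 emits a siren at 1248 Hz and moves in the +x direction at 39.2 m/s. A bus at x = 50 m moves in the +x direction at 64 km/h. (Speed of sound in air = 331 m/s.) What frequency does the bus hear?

64 km/h = 17.78 m/s.
The observer lies on the +x side, so the source is heading toward the observer and the observer is heading away from the source.
With source approaching and observer receding, f' = f · (v − v_o)/(v − v_s).
f' = 1248 × (331 − 17.78)/(331 − 39.2) = 1248 × 313.22/291.8 ≈ 1340 Hz.

1340 Hz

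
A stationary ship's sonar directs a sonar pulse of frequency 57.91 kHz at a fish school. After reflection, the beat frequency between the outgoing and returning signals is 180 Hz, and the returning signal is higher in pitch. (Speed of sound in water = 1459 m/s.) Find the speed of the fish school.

Double Doppler shift off a moving reflector: f₂ = f₀ · (v + u)/(v − u) (u > 0 toward emitter).
Returning signal is higher, so f₂ = f₀ + Δf = 57910 + 180 = 58090 Hz.
Rearranging, u = v · (f₂ − f₀)/(f₂ + f₀) = 1459 × 180/116000 ≈ 2.26 m/s.
So the fish school is moving at 2.26 m/s toward the emitter.

2.26 m/s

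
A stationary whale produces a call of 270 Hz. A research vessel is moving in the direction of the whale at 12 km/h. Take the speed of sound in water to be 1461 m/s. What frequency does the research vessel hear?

271 Hz

12 km/h = 3.333 m/s.
Moving observer, stationary source: f' = f · (v + v_o)/v.
f' = 270 × (1461 + 3.333)/1461 = 270 × 1464.3/1461 ≈ 271 Hz.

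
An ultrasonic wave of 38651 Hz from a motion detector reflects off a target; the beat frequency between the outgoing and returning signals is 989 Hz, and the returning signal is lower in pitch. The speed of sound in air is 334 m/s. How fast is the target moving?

4.3 m/s

Double Doppler shift off a moving reflector: f₂ = f₀ · (v + u)/(v − u) (u > 0 toward emitter).
Returning signal is lower, so f₂ = f₀ − Δf = 38651 − 989 = 37662 Hz.
Rearranging, u = v · (f₂ − f₀)/(f₂ + f₀) = 334 × -989/76313 ≈ -4.3 m/s.
So the target is moving at 4.3 m/s away from the emitter.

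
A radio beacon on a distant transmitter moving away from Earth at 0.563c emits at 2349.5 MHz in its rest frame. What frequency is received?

Relativistic Doppler for frequency: f' = f₀ · √((1 − β)/(1 + β)).
f' = 2349.5 × √(0.4370/1.5630) = 2349.5 × 0.52876 ≈ 1242.3 MHz.

1242.3 MHz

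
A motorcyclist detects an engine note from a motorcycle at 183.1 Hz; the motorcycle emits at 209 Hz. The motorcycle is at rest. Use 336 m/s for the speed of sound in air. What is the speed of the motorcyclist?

f' < f, so the motorcyclist is receding.
f' = f · (v − v_o)/v ⇒ v_o = v · |f'/f − 1|.
v_o = 336 × |183.1/209 − 1| = 336 × 0.1239 ≈ 42 m/s.

42 m/s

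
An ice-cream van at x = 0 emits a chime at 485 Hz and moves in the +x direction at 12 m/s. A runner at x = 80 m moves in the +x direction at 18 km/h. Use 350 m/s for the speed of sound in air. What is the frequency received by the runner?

18 km/h = 5 m/s.
The observer lies on the +x side, so the source is heading toward the observer and the observer is heading away from the source.
With source approaching and observer receding, f' = f · (v − v_o)/(v − v_s).
f' = 485 × (350 − 5)/(350 − 12) = 485 × 345/338 ≈ 495 Hz.

495 Hz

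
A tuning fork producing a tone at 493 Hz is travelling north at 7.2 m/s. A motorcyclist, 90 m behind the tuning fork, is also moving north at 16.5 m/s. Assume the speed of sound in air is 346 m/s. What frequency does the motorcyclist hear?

The motorcyclist is behind, so the tuning fork is moving away from it while the motorcyclist is moving toward the tuning fork.
With source receding and observer approaching, f' = f · (v + v_o)/(v + v_s).
f' = 493 × (346 + 16.5)/(346 + 7.2) = 493 × 362.5/353.2 ≈ 506 Hz.

506 Hz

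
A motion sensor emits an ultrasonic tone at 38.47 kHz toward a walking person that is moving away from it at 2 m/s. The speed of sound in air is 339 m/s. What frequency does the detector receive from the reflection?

The walking person first receives the wave as a moving observer: f₁ = f₀ · (v − u)/v = 38.47 × (339 − 2)/339 ≈ 38.2 kHz.
The reflection then acts as a moving source: f₂ = f₁ · v/(v + u) ≈ 38.0 kHz.

38.0 kHz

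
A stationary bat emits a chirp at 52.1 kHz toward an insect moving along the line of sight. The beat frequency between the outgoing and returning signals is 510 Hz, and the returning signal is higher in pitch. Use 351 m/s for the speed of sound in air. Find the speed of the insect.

Double Doppler shift off a moving reflector: f₂ = f₀ · (v + u)/(v − u) (u > 0 toward emitter).
Returning signal is higher, so f₂ = f₀ + Δf = 52100 + 510 = 52610 Hz.
Rearranging, u = v · (f₂ − f₀)/(f₂ + f₀) = 351 × 510/104710 ≈ 1.71 m/s.
So the insect is moving at 1.71 m/s toward the emitter.

1.71 m/s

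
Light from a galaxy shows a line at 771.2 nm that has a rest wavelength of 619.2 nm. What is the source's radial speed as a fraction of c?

0.216c

λ'/λ₀ = 1.2455 > 1 (redshift), so the source is receding.
λ'/λ₀ = √((1 + β)/(1 − β)) for a receding source ⇒ β = (r² − 1)/(r² + 1) with r = λ'/λ₀.
β = (1.5512 − 1)/(1.5512 + 1) ≈ 0.216.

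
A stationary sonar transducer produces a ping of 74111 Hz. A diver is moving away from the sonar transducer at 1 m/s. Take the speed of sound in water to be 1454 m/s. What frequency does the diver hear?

Only the observer moves, away from the source, so f' = f · (v − v_o)/v.
f' = 74111 × (1454 − 1)/1454 = 74111 × 1453/1454 ≈ 74060 Hz.

74060 Hz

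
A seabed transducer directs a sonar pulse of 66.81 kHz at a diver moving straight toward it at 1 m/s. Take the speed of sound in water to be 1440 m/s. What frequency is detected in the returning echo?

66.9 kHz

At the diver (a moving observer), f₁ = f₀ · (v + u)/v = 66.81 × 1441/1440 ≈ 66.9 kHz.
On reflection it acts as a source moving toward the stationary detector: f₂ = f₁ · v/(v − u) = 66.9 × 1440/1439 ≈ 66.9 kHz.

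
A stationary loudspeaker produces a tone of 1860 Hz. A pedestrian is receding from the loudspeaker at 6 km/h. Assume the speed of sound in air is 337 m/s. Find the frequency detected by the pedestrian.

6 km/h = 1.667 m/s.
Moving observer, stationary source: f' = f · (v − v_o)/v.
f' = 1860 × (337 − 1.667)/337 = 1860 × 335.33/337 ≈ 1851 Hz.

1851 Hz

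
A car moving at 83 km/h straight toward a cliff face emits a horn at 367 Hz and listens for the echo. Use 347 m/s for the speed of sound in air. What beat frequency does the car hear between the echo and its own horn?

52.2 Hz

83 km/h = 23.06 m/s.
The cliff face receives the sound from a moving source: f₁ = f₀ · v/(v − v_e) = 367 × 347/323.94 ≈ 393.1 Hz.
On the return leg the car is a moving observer: f₂ = f₁ · (v + v_e)/v = 393.1 × 370.06/347 ≈ 419.2 Hz.
Equivalently f₂ = f₀ · (v + v_e)/(v − v_e).
Beat against the emitted tone: |f₂ − f₀| = 2v_e·f₀/(v − v_e) = 2 × 23.06 × 367/323.94 ≈ 52.2 Hz.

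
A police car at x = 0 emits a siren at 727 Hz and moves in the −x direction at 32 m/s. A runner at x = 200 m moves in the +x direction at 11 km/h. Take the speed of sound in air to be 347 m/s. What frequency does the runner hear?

660 Hz

11 km/h = 3.056 m/s.
The observer lies on the +x side, so the source is heading away from the observer and the observer is heading away from the source.
With source receding and observer receding, f' = f · (v − v_o)/(v + v_s).
f' = 727 × (347 − 3.056)/(347 + 32) = 727 × 343.94/379 ≈ 660 Hz.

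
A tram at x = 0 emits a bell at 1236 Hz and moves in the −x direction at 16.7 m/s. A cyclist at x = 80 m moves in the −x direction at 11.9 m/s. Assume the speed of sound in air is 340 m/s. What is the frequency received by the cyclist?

The observer lies on the +x side, so the source is heading away from the observer and the observer is heading toward the source.
With source receding and observer approaching, f' = f · (v + v_o)/(v + v_s).
f' = 1236 × (340 + 11.9)/(340 + 16.7) = 1236 × 351.9/356.7 ≈ 1219 Hz.

1219 Hz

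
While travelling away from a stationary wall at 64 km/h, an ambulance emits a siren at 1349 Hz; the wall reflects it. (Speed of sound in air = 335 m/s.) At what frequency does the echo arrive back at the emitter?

64 km/h = 17.78 m/s.
The wall receives the sound from a moving source: f₁ = f₀ · v/(v + v_e) = 1349 × 335/352.78 ≈ 1281 Hz.
On the return leg the ambulance is a moving observer: f₂ = f₁ · (v − v_e)/v = 1281 × 317.22/335 ≈ 1213 Hz.

1213 Hz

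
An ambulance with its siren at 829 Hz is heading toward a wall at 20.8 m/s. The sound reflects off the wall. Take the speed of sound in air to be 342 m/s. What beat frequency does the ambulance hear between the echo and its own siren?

107 Hz

The wall receives the sound from a moving source: f₁ = f₀ · v/(v − v_e) = 829 × 342/321.2 ≈ 882.7 Hz.
On the return leg the ambulance is a moving observer: f₂ = f₁ · (v + v_e)/v = 882.7 × 362.8/342 ≈ 936.4 Hz.
Equivalently f₂ = f₀ · (v + v_e)/(v − v_e).
Beat against the emitted tone: |f₂ − f₀| = 2v_e·f₀/(v − v_e) = 2 × 20.8 × 829/321.2 ≈ 107 Hz.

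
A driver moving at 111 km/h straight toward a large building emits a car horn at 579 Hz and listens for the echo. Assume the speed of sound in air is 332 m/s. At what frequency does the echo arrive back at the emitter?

111 km/h = 30.83 m/s.
The large building receives the sound from a moving source: f₁ = f₀ · v/(v − v_e) = 579 × 332/301.17 ≈ 638 Hz.
On the return leg the driver is a moving observer: f₂ = f₁ · (v + v_e)/v = 638 × 362.83/332 ≈ 698 Hz.

698 Hz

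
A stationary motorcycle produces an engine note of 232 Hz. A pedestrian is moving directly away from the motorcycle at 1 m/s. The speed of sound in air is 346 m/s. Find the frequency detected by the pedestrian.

231 Hz

Only the observer moves, away from the source, so f' = f · (v − v_o)/v.
f' = 232 × (346 − 1)/346 = 232 × 345/346 ≈ 231 Hz.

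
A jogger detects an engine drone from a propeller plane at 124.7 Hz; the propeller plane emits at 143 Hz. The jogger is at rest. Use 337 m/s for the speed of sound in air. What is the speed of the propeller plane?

49 m/s

f' < f, so the propeller plane is receding.
f' = f · v/(v + v_s) ⇒ v_s = v · |1 − f/f'|.
v_s = 337 × |1 − 143/124.7| = 337 × 0.1468 ≈ 49 m/s.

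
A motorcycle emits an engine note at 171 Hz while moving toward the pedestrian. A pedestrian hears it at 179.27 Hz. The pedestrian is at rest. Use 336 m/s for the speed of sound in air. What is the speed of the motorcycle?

15.5 m/s

f' = f · v/(v − v_s) ⇒ v_s = v · |1 − f/f'|.
v_s = 336 × |1 − 171/179.27| = 336 × 0.04613 ≈ 15.5 m/s.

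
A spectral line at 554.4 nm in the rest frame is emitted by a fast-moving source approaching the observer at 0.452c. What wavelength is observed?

Relativistic Doppler for wavelength: λ' = λ₀ · √((1 − β)/(1 + β)).
λ' = 554.4 × √(0.5480/1.4520) = 554.4 × 0.61434 ≈ 340.6 nm.

340.6 nm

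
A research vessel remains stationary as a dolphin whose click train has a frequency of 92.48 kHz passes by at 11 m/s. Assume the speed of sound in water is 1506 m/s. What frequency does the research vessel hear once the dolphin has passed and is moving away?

91.8 kHz

Receding: f₂ = f · v/(v + v_s) = 92.48 × 1506/1517 ≈ 91.8 kHz.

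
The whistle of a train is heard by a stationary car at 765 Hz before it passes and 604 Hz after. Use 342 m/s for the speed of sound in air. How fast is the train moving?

40 m/s

f₁/f₂ = (v + v_s)/(v − v_s), so v_s = v · (f₁ − f₂)/(f₁ + f₂).
v_s = 342 × (765 − 604)/(765 + 604) = 342 × 161/1369 ≈ 40 m/s.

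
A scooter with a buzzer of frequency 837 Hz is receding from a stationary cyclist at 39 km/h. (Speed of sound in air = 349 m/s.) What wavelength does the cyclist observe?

39 km/h = 10.83 m/s.
Moving source, stationary observer: f' = f · v/(v + v_s) since the source is receding.
f' = 837 × 349/(349 + 10.83) ≈ 812 Hz.
λ' = v/f' = 349/811.801 ≈ 43.0 cm.

43.0 cm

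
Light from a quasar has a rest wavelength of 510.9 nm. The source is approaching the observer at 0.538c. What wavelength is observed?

Relativistic Doppler for wavelength: λ' = λ₀ · √((1 − β)/(1 + β)).
λ' = 510.9 × √(0.4620/1.5380) = 510.9 × 0.54808 ≈ 280.0 nm.

280.0 nm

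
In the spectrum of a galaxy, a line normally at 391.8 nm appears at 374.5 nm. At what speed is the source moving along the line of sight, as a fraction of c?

λ'/λ₀ = 0.9558 < 1 (blueshift), so the source is approaching.
λ'/λ₀ = √((1 − β)/(1 + β)) for an approaching source ⇒ β = (1 − r²)/(1 + r²) with r = λ'/λ₀.
β = (1 − 0.9136)/(1 + 0.9136) ≈ 0.045.

0.045c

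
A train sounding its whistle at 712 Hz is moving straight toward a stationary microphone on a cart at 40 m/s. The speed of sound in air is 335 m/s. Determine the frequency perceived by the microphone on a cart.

809 Hz

With the source moving toward a stationary observer, f' = f · v/(v − v_s).
f' = 712 × 335/(335 − 40) = 712 × 335/295 ≈ 809 Hz.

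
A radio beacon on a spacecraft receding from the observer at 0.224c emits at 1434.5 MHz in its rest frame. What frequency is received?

1142.2 MHz

Relativistic Doppler for frequency: f' = f₀ · √((1 − β)/(1 + β)).
f' = 1434.5 × √(0.7760/1.2240) = 1434.5 × 0.79623 ≈ 1142.2 MHz.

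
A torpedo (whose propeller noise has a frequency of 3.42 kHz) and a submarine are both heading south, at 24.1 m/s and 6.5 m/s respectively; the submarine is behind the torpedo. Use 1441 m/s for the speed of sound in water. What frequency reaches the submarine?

3.38 kHz

The submarine is behind, so the torpedo is moving away from it while the submarine is moving toward the torpedo.
General Doppler shift: f' = f · (v + v_o)/(v + v_s).
f' = 3.42 × (1441 + 6.5)/(1441 + 24.1) = 3.42 × 1447.5/1465.1 ≈ 3.38 kHz.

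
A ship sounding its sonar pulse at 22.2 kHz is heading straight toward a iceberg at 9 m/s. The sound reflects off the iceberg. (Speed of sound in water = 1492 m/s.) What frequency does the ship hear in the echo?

22.5 kHz

The iceberg receives the sound from a moving source: f₁ = f₀ · v/(v − v_e) = 22.2 × 1492/1483 ≈ 22.3 kHz.
On the return leg the ship is a moving observer: f₂ = f₁ · (v + v_e)/v = 22.3 × 1501/1492 ≈ 22.5 kHz.
Equivalently f₂ = f₀ · (v + v_e)/(v − v_e).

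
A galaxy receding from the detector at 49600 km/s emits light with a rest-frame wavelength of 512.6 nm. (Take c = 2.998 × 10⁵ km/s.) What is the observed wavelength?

β = v/c = 49600/299800 = 0.1654.
Relativistic Doppler for wavelength: λ' = λ₀ · √((1 + β)/(1 − β)).
λ' = 512.6 × √(1.1654/0.8346) = 512.6 × 1.18173 ≈ 605.8 nm.

605.8 nm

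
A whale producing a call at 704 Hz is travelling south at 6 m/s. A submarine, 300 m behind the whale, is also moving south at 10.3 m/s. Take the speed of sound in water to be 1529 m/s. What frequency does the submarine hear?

The submarine is behind, so the whale is moving away from it while the submarine is moving toward the whale.
With source receding and observer approaching, f' = f · (v + v_o)/(v + v_s).
f' = 704 × (1529 + 10.3)/(1529 + 6) = 704 × 1539.3/1535 ≈ 706 Hz.

706 Hz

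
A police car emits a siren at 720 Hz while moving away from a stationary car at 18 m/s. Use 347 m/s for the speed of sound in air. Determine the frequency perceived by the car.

684 Hz

Moving source, stationary observer: f' = f · v/(v + v_s) since the source is receding.
f' = 720 × 347/(347 + 18) = 720 × 347/365 ≈ 684 Hz.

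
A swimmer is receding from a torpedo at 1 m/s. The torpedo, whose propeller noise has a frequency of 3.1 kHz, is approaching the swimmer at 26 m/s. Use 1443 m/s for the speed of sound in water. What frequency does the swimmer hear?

3.15 kHz

Both move, so f' = f · (v − v_o)/(v − v_s).
f' = 3.1 × (1443 − 1)/(1443 − 26) = 3.1 × 1442/1417 ≈ 3.15 kHz.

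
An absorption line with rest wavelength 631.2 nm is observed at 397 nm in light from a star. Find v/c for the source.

0.433c

λ'/λ₀ = 0.6290 < 1 (blueshift), so the source is approaching.
λ'/λ₀ = √((1 − β)/(1 + β)) for an approaching source ⇒ β = (1 − r²)/(1 + r²) with r = λ'/λ₀.
β = (1 − 0.3956)/(1 + 0.3956) ≈ 0.433.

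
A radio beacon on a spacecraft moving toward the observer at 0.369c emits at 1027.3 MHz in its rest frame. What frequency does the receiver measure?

Relativistic Doppler for frequency: f' = f₀ · √((1 + β)/(1 − β)).
f' = 1027.3 × √(1.3690/0.6310) = 1027.3 × 1.47295 ≈ 1513.2 MHz.

1513.2 MHz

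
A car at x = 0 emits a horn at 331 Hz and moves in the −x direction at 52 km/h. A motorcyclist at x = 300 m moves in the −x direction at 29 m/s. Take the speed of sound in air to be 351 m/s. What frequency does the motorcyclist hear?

52 km/h = 14.44 m/s.
The observer lies on the +x side, so the source is heading away from the observer and the observer is heading toward the source.
Both move, so f' = f · (v + v_o)/(v + v_s).
f' = 331 × (351 + 29)/(351 + 14.44) = 331 × 380/365.44 ≈ 344 Hz.

344 Hz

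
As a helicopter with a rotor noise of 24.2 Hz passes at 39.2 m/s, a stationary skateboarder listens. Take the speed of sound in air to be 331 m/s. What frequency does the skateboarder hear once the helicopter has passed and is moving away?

21.6 Hz

Receding: f₂ = f · v/(v + v_s) = 24.2 × 331/370.2 ≈ 21.6 Hz.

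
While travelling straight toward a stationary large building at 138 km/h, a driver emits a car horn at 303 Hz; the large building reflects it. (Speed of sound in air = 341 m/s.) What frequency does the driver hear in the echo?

380 Hz

138 km/h = 38.33 m/s.
The large building receives the sound from a moving source: f₁ = f₀ · v/(v − v_e) = 303 × 341/302.67 ≈ 341 Hz.
On the return leg the driver is a moving observer: f₂ = f₁ · (v + v_e)/v = 341 × 379.33/341 ≈ 380 Hz.
Equivalently f₂ = f₀ · (v + v_e)/(v − v_e).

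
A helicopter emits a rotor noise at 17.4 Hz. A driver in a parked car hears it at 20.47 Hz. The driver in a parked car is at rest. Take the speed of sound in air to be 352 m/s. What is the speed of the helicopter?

f' > f, so the helicopter is approaching.
f' = f · v/(v − v_s) ⇒ v_s = v · |1 − f/f'|.
v_s = 352 × |1 − 17.4/20.47| = 352 × 0.15 ≈ 53 m/s.

53 m/s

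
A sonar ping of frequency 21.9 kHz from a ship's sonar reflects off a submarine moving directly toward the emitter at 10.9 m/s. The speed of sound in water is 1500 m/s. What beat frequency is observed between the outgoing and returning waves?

321 Hz

The submarine first receives the wave as a moving observer: f₁ = f₀ · (v + u)/v = 21.9 × (1500 + 10.9)/1500 ≈ 22.059 kHz.
The reflection then acts as a moving source: f₂ = f₁ · v/(v − u) ≈ 22.221 kHz.
Beat frequency (with f₀ = 21900 Hz): |f₂ − f₀| = 2u·f₀/(v − u) = 2 × 10.9 × 21900/1489.1 ≈ 321 Hz.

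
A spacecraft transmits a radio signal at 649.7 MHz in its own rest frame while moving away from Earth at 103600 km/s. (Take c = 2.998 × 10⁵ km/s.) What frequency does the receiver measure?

453.1 MHz

β = v/c = 103600/299800 = 0.3456.
Relativistic Doppler for frequency: f' = f₀ · √((1 − β)/(1 + β)).
f' = 649.7 × √(0.6544/1.3456) = 649.7 × 0.69740 ≈ 453.1 MHz.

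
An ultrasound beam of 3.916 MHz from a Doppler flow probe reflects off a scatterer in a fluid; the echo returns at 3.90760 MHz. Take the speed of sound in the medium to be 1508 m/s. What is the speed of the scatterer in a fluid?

Double Doppler shift off a moving reflector: f₂ = f₀ · (v + u)/(v − u) (u > 0 toward emitter).
Rearranging, u = v · (f₂ − f₀)/(f₂ + f₀) = 1508 × -0.00840/7.82360 ≈ -1.62 m/s.
So the scatterer in a fluid is moving at 1.62 m/s away from the emitter.

1.62 m/s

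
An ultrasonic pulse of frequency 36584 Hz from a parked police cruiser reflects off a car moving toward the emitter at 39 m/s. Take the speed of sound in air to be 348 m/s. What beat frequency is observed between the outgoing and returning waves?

9235 Hz

At the car (a moving observer), f₁ = f₀ · (v + u)/v = 36584 × 387/348 ≈ 40684 Hz.
The reflection then acts as a moving source: f₂ = f₁ · v/(v − u) ≈ 45819 Hz.
Equivalently f₂ = f₀ · (v + u)/(v − u).
Beat frequency: |f₂ − f₀| = 2u·f₀/(v − u) = 2 × 39 × 36584/309 ≈ 9235 Hz.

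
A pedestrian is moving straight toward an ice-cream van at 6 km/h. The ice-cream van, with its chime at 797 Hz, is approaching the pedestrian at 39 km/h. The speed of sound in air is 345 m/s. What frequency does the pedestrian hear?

39 km/h = 10.83 m/s; 6 km/h = 1.667 m/s.
Both move, so f' = f · (v + v_o)/(v − v_s).
f' = 797 × (345 + 1.667)/(345 − 10.83) = 797 × 346.67/334.17 ≈ 827 Hz.

827 Hz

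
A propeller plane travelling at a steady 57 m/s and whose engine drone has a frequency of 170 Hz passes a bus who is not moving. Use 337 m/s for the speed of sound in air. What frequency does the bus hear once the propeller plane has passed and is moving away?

145 Hz

Receding: f₂ = f · v/(v + v_s) = 170 × 337/394 ≈ 145 Hz.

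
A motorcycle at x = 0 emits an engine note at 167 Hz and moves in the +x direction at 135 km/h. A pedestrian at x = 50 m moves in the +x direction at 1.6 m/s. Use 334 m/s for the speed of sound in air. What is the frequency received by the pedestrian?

135 km/h = 37.5 m/s.
The observer lies on the +x side, so the source is heading toward the observer and the observer is heading away from the source.
Both move, so f' = f · (v − v_o)/(v − v_s).
f' = 167 × (334 − 1.6)/(334 − 37.5) = 167 × 332.4/296.5 ≈ 187 Hz.

187 Hz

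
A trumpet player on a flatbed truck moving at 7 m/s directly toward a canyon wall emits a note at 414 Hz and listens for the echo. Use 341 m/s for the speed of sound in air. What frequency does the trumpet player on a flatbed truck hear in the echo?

431 Hz

The canyon wall receives the sound from a moving source: f₁ = f₀ · v/(v − v_e) = 414 × 341/334 ≈ 423 Hz.
On the return leg the trumpet player on a flatbed truck is a moving observer: f₂ = f₁ · (v + v_e)/v = 423 × 348/341 ≈ 431 Hz.
Equivalently f₂ = f₀ · (v + v_e)/(v − v_e).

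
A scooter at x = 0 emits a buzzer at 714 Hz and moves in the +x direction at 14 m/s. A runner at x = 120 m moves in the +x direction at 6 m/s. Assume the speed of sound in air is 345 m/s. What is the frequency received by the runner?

The observer lies on the +x side, so the source is heading toward the observer and the observer is heading away from the source.
Both move, so f' = f · (v − v_o)/(v − v_s).
f' = 714 × (345 − 6)/(345 − 14) = 714 × 339/331 ≈ 731 Hz.

731 Hz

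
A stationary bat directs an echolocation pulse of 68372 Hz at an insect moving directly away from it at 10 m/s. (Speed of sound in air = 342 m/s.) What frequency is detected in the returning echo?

64487 Hz

At the insect (a moving observer), f₁ = f₀ · (v − u)/v = 68372 × 332/342 ≈ 66373 Hz.
The reflection then acts as a moving source: f₂ = f₁ · v/(v + u) ≈ 64487 Hz.
Equivalently f₂ = f₀ · (v − u)/(v + u).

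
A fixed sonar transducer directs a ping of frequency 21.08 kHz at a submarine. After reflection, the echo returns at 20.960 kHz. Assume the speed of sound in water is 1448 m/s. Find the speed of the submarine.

4.1 m/s

Double Doppler shift off a moving reflector: f₂ = f₀ · (v + u)/(v − u) (u > 0 toward emitter).
Rearranging, u = v · (f₂ − f₀)/(f₂ + f₀) = 1448 × -0.120/42.040 ≈ -4.1 m/s.
So the submarine is moving at 4.1 m/s away from the emitter.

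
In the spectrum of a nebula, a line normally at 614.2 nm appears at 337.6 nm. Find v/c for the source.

0.536

λ'/λ₀ = 0.5497 < 1 (blueshift), so the source is approaching.
λ'/λ₀ = √((1 − β)/(1 + β)) for an approaching source ⇒ β = (1 − r²)/(1 + r²) with r = λ'/λ₀.
β = (1 − 0.3021)/(1 + 0.3021) ≈ 0.536.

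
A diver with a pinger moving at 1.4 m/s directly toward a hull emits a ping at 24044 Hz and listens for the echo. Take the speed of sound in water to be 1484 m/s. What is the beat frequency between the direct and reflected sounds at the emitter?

45.4 Hz

The hull receives the sound from a moving source: f₁ = f₀ · v/(v − v_e) = 24044 × 1484/1482.6 ≈ 24066.7 Hz.
On the return leg the diver with a pinger is a moving observer: f₂ = f₁ · (v + v_e)/v = 24066.7 × 1485.4/1484 ≈ 24089.4 Hz.
Beat against the emitted tone: |f₂ − f₀| = 2v_e·f₀/(v − v_e) = 2 × 1.4 × 24044/1482.6 ≈ 45.4 Hz.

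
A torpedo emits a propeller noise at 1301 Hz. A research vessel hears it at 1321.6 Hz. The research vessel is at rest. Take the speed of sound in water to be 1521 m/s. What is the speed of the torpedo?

f' > f, so the torpedo is approaching.
f' = f · v/(v − v_s) ⇒ v_s = v · |1 − f/f'|.
v_s = 1521 × |1 − 1301/1321.6| = 1521 × 0.01559 ≈ 23.7 m/s.

23.7 m/s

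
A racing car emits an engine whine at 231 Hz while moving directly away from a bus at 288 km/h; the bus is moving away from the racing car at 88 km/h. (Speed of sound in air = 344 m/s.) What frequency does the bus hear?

174 Hz

288 km/h = 80 m/s; 88 km/h = 24.44 m/s.
With source receding and observer receding, f' = f · (v − v_o)/(v + v_s).
f' = 231 × (344 − 24.44)/(344 + 80) = 231 × 319.56/424 ≈ 174 Hz.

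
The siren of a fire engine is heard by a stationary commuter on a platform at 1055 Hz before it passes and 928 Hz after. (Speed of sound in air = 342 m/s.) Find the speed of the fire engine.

f₁/f₂ = (v + v_s)/(v − v_s), so v_s = v · (f₁ − f₂)/(f₁ + f₂).
v_s = 342 × (1055 − 928)/(1055 + 928) = 342 × 127/1983 ≈ 21.9 m/s.

21.9 m/s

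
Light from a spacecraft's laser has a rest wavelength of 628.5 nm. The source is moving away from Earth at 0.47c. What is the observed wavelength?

1046.7 nm

Relativistic Doppler for wavelength: λ' = λ₀ · √((1 + β)/(1 − β)).
λ' = 628.5 × √(1.4700/0.5300) = 628.5 × 1.66541 ≈ 1046.7 nm.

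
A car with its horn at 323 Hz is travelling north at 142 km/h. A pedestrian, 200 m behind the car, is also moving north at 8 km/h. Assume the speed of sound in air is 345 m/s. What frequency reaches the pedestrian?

292 Hz

142 km/h = 39.44 m/s; 8 km/h = 2.222 m/s.
The pedestrian is behind, so the car is moving away from it while the pedestrian is moving toward the car.
General Doppler shift: f' = f · (v + v_o)/(v + v_s).
f' = 323 × (345 + 2.222)/(345 + 39.44) = 323 × 347.22/384.44 ≈ 292 Hz.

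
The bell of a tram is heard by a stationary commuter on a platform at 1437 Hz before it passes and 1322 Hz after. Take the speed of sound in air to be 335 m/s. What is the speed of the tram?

f₁/f₂ = (v + v_s)/(v − v_s), so v_s = v · (f₁ − f₂)/(f₁ + f₂).
v_s = 335 × (1437 − 1322)/(1437 + 1322) = 335 × 115/2759 ≈ 14.0 m/s.

14.0 m/s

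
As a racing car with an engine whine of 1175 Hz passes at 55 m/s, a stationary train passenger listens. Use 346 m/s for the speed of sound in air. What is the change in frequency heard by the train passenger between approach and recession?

Approaching: f₁ = f · v/(v − v_s) = 1175 × 346/291 ≈ 1397 Hz.
Receding: f₂ = f · v/(v + v_s) = 1175 × 346/401 ≈ 1014 Hz.
Drop: f₁ − f₂ = 2f·v·v_s/(v² − v_s²) = 2 × 1175 × 346 × 55/(346² − 55²) ≈ 383 Hz.

383 Hz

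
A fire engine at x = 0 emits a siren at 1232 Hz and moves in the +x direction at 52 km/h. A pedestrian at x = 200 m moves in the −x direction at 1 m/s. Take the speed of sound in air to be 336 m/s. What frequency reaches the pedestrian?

52 km/h = 14.44 m/s.
The observer lies on the +x side, so the source is heading toward the observer and the observer is heading toward the source.
Both move, so f' = f · (v + v_o)/(v − v_s).
f' = 1232 × (336 + 1)/(336 − 14.44) = 1232 × 337/321.56 ≈ 1291 Hz.

1291 Hz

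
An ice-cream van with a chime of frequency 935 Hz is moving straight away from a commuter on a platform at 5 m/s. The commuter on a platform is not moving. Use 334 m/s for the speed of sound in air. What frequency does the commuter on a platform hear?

921 Hz

With the source moving away from a stationary observer, f' = f · v/(v + v_s).
f' = 935 × 334/(334 + 5) = 935 × 334/339 ≈ 921 Hz.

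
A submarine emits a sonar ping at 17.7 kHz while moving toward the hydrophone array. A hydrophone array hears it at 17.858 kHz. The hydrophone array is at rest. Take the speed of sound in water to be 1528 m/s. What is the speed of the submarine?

13.5 m/s

f' = f · v/(v − v_s) ⇒ v_s = v · |1 − f/f'|.
v_s = 1528 × |1 − 17.7/17.858| = 1528 × 0.008848 ≈ 13.5 m/s.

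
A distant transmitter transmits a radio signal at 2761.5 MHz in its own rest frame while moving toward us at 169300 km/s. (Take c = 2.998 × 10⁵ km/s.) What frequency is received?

β = v/c = 169300/299800 = 0.5647.
Relativistic Doppler for frequency: f' = f₀ · √((1 + β)/(1 − β)).
f' = 2761.5 × √(1.5647/0.4353) = 2761.5 × 1.89595 ≈ 5235.7 MHz.

5235.7 MHz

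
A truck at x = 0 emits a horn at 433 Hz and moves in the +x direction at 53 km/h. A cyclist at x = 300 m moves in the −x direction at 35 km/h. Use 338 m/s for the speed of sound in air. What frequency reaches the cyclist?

466 Hz

53 km/h = 14.72 m/s; 35 km/h = 9.722 m/s.
The observer lies on the +x side, so the source is heading toward the observer and the observer is heading toward the source.
Both move, so f' = f · (v + v_o)/(v − v_s).
f' = 433 × (338 + 9.722)/(338 − 14.72) = 433 × 347.72/323.28 ≈ 466 Hz.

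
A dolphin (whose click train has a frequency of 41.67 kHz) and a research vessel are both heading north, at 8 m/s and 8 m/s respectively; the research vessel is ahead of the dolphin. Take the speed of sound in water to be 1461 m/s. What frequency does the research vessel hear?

41.7 kHz

The research vessel is ahead, so the dolphin is moving toward it while the research vessel is moving away from the dolphin.
Both move, so f' = f · (v − v_o)/(v − v_s).
f' = 41.67 × (1461 − 8)/(1461 − 8) = 41.67 × 1453/1453 ≈ 41.7 kHz.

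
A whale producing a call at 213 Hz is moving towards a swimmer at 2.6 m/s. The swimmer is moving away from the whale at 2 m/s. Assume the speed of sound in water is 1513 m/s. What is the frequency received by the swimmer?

213 Hz

Both move, so f' = f · (v − v_o)/(v − v_s).
f' = 213 × (1513 − 2)/(1513 − 2.6) = 213 × 1511/1510.4 ≈ 213 Hz.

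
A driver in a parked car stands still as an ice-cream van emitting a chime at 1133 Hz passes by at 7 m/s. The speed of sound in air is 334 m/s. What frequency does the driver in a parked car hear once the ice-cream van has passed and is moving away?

Receding: f₂ = f · v/(v + v_s) = 1133 × 334/341 ≈ 1110 Hz.

1110 Hz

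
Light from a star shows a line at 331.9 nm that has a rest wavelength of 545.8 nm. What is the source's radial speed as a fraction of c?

0.460c

λ'/λ₀ = 0.6081 < 1 (blueshift), so the source is approaching.
λ'/λ₀ = √((1 − β)/(1 + β)) for an approaching source ⇒ β = (1 − r²)/(1 + r²) with r = λ'/λ₀.
β = (1 − 0.3698)/(1 + 0.3698) ≈ 0.460.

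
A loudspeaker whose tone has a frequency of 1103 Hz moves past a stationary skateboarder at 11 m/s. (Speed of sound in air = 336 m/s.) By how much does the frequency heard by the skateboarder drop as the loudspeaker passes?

Approaching: f₁ = f · v/(v − v_s) = 1103 × 336/325 ≈ 1140.3 Hz.
Receding: f₂ = f · v/(v + v_s) = 1103 × 336/347 ≈ 1068.0 Hz.
Drop: f₁ − f₂ = 2f·v·v_s/(v² − v_s²) = 2 × 1103 × 336 × 11/(336² − 11²) ≈ 72.3 Hz.

72.3 Hz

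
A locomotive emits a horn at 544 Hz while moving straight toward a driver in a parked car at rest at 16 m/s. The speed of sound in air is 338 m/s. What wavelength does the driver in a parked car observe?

Moving source, stationary observer: f' = f · v/(v − v_s) since the source is approaching.
f' = 544 × 338/(338 − 16) ≈ 571 Hz.
λ' = v/f' = 338/571.031 ≈ 59.2 cm.

59.2 cm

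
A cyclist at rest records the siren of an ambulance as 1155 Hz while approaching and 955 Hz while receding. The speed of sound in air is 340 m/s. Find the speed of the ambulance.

32 m/s

f₁/f₂ = (v + v_s)/(v − v_s), so v_s = v · (f₁ − f₂)/(f₁ + f₂).
v_s = 340 × (1155 − 955)/(1155 + 955) = 340 × 200/2110 ≈ 32 m/s.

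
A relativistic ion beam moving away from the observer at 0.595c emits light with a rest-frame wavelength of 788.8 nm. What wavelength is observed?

1565.4 nm

Relativistic Doppler for wavelength: λ' = λ₀ · √((1 + β)/(1 − β)).
λ' = 788.8 × √(1.5950/0.4050) = 788.8 × 1.98451 ≈ 1565.4 nm.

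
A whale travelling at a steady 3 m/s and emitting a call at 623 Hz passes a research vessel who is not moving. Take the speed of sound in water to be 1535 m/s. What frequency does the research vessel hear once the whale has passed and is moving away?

622 Hz

Receding: f₂ = f · v/(v + v_s) = 623 × 1535/1538 ≈ 622 Hz.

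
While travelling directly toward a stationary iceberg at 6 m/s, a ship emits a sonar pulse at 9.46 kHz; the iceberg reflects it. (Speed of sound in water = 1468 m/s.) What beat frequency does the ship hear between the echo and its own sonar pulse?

The iceberg receives the sound from a moving source: f₁ = f₀ · v/(v − v_e) = 9.46 × 1468/1462 ≈ 9.4988 kHz.
On the return leg the ship is a moving observer: f₂ = f₁ · (v + v_e)/v = 9.4988 × 1474/1468 ≈ 9.5376 kHz.
Equivalently f₂ = f₀ · (v + v_e)/(v − v_e).
Beat against the emitted tone (with f₀ = 9460 Hz): |f₂ − f₀| = 2v_e·f₀/(v − v_e) = 2 × 6 × 9460/1462 ≈ 78 Hz.

78 Hz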